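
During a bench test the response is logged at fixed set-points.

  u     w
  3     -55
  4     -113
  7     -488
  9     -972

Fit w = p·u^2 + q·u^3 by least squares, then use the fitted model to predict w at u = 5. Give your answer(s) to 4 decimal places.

Setting ∂/∂p … = 0 gives: 9299·p + 77123·q = -104947;  77123·p + 653915·q = -884689.
(Σu^2·u^2 = 9299, Σu^2·u^3 = 77123, Σu^3·u^3 = 653915, Σu^2·w = -104947, Σu^3·w = -884689.)
Δ = 9299·653915 − 77123² = 132798456.
p = ((-104947)·653915 − 77123·(-884689))/132798456 = -22030431/7377692; q = (9299·(-884689) − 77123·(-104947))/132798456 = -7383085/7377692.
At u = 5: ŵ = (-22030431/7377692)·(25) + (-7383085/7377692)·(125) = -368411600/1844423.

ŵ = -199.7436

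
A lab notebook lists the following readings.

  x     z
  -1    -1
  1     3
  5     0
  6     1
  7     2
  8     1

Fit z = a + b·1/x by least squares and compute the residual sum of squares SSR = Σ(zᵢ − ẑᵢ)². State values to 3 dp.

SSR = 2.367

Entries of AᵀA: Σ1 = 6, Σ1/x = 533/840, Σ1/x·1/x = 1484449/705600.
And Σz = 6, Σ1/x·z = 769/168.
Eliminating b: (1484449/705600)·(row 1) − (533/840)·(row 2) gives (1724521/141120)·a = (1484449/705600)·6 − (533/840)·(769/168) = 6857309/705600, so a = 6857309/8622605.
Then b = ((769/168) − (533/840)·(6857309/8622605))/(1484449/705600) = 3338496/1724521.
Residuals: 1212566/8622605, 2318026/8622605, -2039161/1724521, -1016784/8622605, 8003261/8622605, -321264/8622605; SSR = 20409986/8622605.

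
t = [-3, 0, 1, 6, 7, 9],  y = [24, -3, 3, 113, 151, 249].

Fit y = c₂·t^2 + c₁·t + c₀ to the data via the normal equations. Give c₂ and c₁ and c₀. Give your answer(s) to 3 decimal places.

Forming MᵀM = [[10340, 1262, 176]; [1262, 176, 20]; [176, 20, 6]] and Mᵀy = [31855, 3907, 537]ᵀ gives MᵀM·[c₂, c₁, c₀]ᵀ = Mᵀy.
Solving the 3×3 system (Gaussian elimination) gives c₂ = 165457/54990, c₁ = 42761/54990, c₀ = -24779/18330.

c₂ = 3.009, c₁ = 0.778, c₀ = -1.352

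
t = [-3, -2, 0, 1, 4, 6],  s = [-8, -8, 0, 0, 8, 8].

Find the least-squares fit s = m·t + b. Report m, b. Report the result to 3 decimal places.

Compute the Gram sums: Σt·t = 66, Σt = 6, Σ1 = 6.
Right-hand side: Σt·s = 120, Σs = 0.
Eliminating b: 6·(row 1) − 6·(row 2) gives 360·m = 6·120 − 6·0 = 720, so m = 2.
Then b = (0 − 6·2)/6 = -2.

m = 2.000, b = -2.000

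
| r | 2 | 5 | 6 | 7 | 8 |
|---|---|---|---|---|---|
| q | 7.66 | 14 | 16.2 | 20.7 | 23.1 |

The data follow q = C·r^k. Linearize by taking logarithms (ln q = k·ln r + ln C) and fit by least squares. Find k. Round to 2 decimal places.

Taking logs, ln q = k·ln r + ln C, so regress ln q on ln r.
Sums: Σln r = 8.1197, Σ(ln r)² = 14.3918, Σln q = 13.6300, Σln r·ln q = 23.0742.
Normal system: [[14.3918, 8.1197]; [8.1197, 5]]·[k, ln C]ᵀ = [23.0742, 13.6300]ᵀ.
Slope k = (n·Σln r·ln q − Σln r·Σln q)/(n·Σ(ln r)² − (Σln r)²) = (5·23.0742 − 8.1197·13.6300)/6.0295 = 0.77936; ln C = (Σln q − k·Σln r)/n = 1.46038.

k = 0.78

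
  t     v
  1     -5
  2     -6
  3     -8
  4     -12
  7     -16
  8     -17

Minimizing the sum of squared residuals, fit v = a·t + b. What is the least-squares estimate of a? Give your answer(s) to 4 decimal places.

Compute the Gram sums: Σt·t = 143, Σt = 25, Σ1 = 6.
And Σt·v = -337, Σv = -64.
Determinant 143·6 − 25² = 233.
a = ((-337)·6 − 25·(-64))/233 = -422/233; b = (143·(-64) − 25·(-337))/233 = -727/233.

a = -1.8112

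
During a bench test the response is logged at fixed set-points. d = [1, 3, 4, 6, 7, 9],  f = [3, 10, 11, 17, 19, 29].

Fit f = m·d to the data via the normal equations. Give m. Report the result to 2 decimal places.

m = 2.98

Normal-equation sums: Σd·d = 192.
For Mᵀf: Σd·f = 573.
MᵀM·[m]ᵀ = Mᵀf becomes [[192]]·[m]ᵀ = [573]ᵀ.
m = 573/192 = 2.98438.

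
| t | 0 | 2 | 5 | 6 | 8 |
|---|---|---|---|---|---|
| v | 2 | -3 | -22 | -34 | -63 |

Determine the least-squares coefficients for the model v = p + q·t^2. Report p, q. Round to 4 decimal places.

p = 1.9641, q = -1.0064

Compute the Gram sums: Σ1 = 5, Σt^2 = 129, Σt^2·t^2 = 6033.
For Mᵀv: Σv = -120, Σt^2·v = -5818.
Normal equations: [[5, 129]; [129, 6033]]·[p, q]ᵀ = [-120, -5818]ᵀ.
Eliminating q: 6033·(row 1) − 129·(row 2) gives 13524·p = 6033·(-120) − 129·(-5818) = 26562, so p = 4427/2254.
Then q = ((-5818) − 129·(4427/2254))/6033 = -6805/6762.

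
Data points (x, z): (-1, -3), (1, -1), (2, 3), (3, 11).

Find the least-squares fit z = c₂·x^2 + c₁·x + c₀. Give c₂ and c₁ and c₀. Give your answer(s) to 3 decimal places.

c₂ = 1.318, c₁ = 0.809, c₀ = -3.455

From the data, Σx^2·x^2 = 99, Σx^2·x = 35, Σx^2 = 15, Σx·x = 15, Σx = 5, Σ1 = 4.
For Aᵀz: Σx^2·z = 107, Σx·z = 41, Σz = 10.
So AᵀA·[c₂, c₁, c₀]ᵀ = Aᵀz: [[99, 35, 15]; [35, 15, 5]; [15, 5, 4]]·[c₂, c₁, c₀]ᵀ = [107, 41, 10]ᵀ.
Row-reducing yields c₂ = 29/22, c₁ = 89/110, c₀ = -38/11.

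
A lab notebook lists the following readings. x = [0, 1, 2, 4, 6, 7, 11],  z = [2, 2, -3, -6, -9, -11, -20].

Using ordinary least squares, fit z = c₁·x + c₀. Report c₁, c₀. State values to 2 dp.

Forming AᵀA = [[227, 31]; [31, 7]] and Aᵀz = [-379, -45]ᵀ gives AᵀA·[c₁, c₀]ᵀ = Aᵀz.
Determinant 227·7 − 31² = 628.
c₁ = ((-379)·7 − 31·(-45))/628 = -629/314; c₀ = (227·(-45) − 31·(-379))/628 = 767/314.

c₁ = -2.00, c₀ = 2.44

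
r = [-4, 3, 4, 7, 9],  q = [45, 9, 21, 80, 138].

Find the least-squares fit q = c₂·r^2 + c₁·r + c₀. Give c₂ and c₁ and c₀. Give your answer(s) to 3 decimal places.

c₂ = 2.041, c₁ = -3.009, c₀ = 0.228

The normal system AᵀA·[c₂, c₁, c₀]ᵀ = Aᵀq is [[9555, 1099, 171]; [1099, 171, 19]; [171, 19, 5]]·[c₂, c₁, c₀]ᵀ = [16235, 1733, 293]ᵀ.
Inverting the 3×3 Gram matrix, [c₂, c₁, c₀]ᵀ = [419573/205564, -618469/205564, 11709/51391]ᵀ.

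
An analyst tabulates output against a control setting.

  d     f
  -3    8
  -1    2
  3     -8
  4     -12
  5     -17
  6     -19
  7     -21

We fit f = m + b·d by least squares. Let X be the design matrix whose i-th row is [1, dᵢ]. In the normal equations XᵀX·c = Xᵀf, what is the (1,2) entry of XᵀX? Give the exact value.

21

Row 1 ↔ basis 1, column 2 ↔ basis d, so (XᵀX)_{1,2} = Σᵢ d = (1)·(-3) + (1)·(-1) + (1)·(3) + (1)·(4) + (1)·(5) + (1)·(6) + (1)·(7) = 21.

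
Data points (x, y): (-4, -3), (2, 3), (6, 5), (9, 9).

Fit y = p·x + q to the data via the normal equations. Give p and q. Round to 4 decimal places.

p = 0.8813, q = 0.6359

Setting ∂/∂p … = 0 gives: 137·p + 13·q = 129;  13·p + 4·q = 14.
(Σx·x = 137, Σx = 13, Σ1 = 4, Σx·y = 129, Σy = 14.)
Eliminating q: 4·(row 1) − 13·(row 2) gives 379·p = 4·129 − 13·14 = 334, so p = 334/379.
Then q = (14 − 13·(334/379))/4 = 241/379.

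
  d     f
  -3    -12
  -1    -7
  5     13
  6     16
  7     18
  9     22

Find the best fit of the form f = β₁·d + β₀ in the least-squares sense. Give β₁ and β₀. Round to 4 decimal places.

Normal-equation sums: Σd·d = 201, Σd = 23, Σ1 = 6.
Right-hand side: Σd·f = 528, Σf = 50.
MᵀM·[β₁, β₀]ᵀ = Mᵀf becomes [[201, 23]; [23, 6]]·[β₁, β₀]ᵀ = [528, 50]ᵀ.
Determinant 201·6 − 23² = 677.
β₁ = (528·6 − 23·50)/677 = 2018/677; β₀ = (201·50 − 23·528)/677 = -2094/677.

β₁ = 2.9808, β₀ = -3.0931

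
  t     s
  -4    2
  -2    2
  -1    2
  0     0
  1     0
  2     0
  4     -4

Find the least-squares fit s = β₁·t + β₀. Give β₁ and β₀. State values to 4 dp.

The normal equations are: 42·β₁ + 0·β₀ = -30;  0·β₁ + 7·β₀ = 2.
det = 42·7 − 0² = 294.
β₁ = ((-30)·7 − 0·2)/294 = -5/7; β₀ = (42·2 − 0·(-30))/294 = 2/7.

β₁ = -0.7143, β₀ = 0.2857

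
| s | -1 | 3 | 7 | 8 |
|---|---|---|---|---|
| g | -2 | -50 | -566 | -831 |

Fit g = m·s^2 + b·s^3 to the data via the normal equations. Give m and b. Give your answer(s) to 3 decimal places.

m = -1.330, b = -1.458

Normal-equation sums: Σs^2·s^2 = 6579, Σs^2·s^3 = 49817, Σs^3·s^3 = 380523.
Moment sums: Σs^2·g = -81370, Σs^3·g = -620958.
Normal equations: [[6579, 49817]; [49817, 380523]]·[m, b]ᵀ = [-81370, -620958]ᵀ.
Δ = 6579·380523 − 49817² = 21727328.
m = ((-81370)·380523 − 49817·(-620958))/21727328 = -1805739/1357958; b = (6579·(-620958) − 49817·(-81370))/21727328 = -1979587/1357958.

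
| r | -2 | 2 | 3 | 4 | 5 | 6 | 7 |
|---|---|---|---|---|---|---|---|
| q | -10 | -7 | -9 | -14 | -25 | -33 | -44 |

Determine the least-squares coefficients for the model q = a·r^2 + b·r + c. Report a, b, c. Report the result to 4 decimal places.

With design matrix A, AᵀA = [[4691, 775, 143]; [775, 143, 25]; [143, 25, 7]] and Aᵀq = [-4342, -708, -142]ᵀ.
Row-reducing yields a = -42571/44121, b = 44474/44121, c = -61399/14707.

a = -0.9649, b = 1.0080, c = -4.1748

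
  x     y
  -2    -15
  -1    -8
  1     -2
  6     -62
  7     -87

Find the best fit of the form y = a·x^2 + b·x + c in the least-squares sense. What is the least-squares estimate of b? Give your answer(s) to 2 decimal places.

MᵀM·[a, b, c]ᵀ = Mᵀy reads: 3715·a + 551·b + 91·c = -6565;  551·a + 91·b + 11·c = -945;  91·a + 11·b + 5·c = -174.
Row-reducing yields a = -37225/18084, b = 43289/18084, c = -3922/1507.

b = 2.39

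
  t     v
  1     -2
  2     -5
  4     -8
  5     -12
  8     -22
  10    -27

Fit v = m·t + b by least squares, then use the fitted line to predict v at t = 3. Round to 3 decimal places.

v̂ = -7.000

With design matrix A, AᵀA = [[210, 30]; [30, 6]] and Aᵀv = [-550, -76]ᵀ.
Δ = 210·6 − 30² = 360.
m = ((-550)·6 − 30·(-76))/360 = -17/6; b = (210·(-76) − 30·(-550))/360 = 3/2.
At t = 3: v̂ = (-17/6)·(3) + (3/2)·(1) = -7.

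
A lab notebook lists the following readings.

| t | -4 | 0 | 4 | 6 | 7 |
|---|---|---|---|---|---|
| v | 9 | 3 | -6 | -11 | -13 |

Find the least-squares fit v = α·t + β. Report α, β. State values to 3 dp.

α = -2.046, β = 1.719

Normal-equation sums: Σt·t = 117, Σt = 13, Σ1 = 5.
For Aᵀv: Σt·v = -217, Σv = -18.
AᵀA·[α, β]ᵀ = Aᵀv becomes [[117, 13]; [13, 5]]·[α, β]ᵀ = [-217, -18]ᵀ.
Δ = 117·5 − 13² = 416.
α = ((-217)·5 − 13·(-18))/416 = -851/416; β = (117·(-18) − 13·(-217))/416 = 55/32.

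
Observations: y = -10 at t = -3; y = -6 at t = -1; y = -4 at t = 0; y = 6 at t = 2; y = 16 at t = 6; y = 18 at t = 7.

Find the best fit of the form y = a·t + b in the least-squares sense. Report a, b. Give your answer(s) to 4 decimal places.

a = 2.9598, b = -2.0930

Setting ∂/∂a … = 0 gives: 99·a + 11·b = 270;  11·a + 6·b = 20.
Eliminating b: 6·(row 1) − 11·(row 2) gives 473·a = 6·270 − 11·20 = 1400, so a = 1400/473.
Then b = (20 − 11·(1400/473))/6 = -90/43.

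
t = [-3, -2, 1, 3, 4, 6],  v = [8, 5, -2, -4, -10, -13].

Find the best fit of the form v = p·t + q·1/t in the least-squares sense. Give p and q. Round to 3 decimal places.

p = -2.222, q = 0.105

Entries of XᵀX: Σt·t = 75, Σt·1/t = 6, Σ1/t·1/t = 25/16.
And Σt·v = -166, Σ1/t·v = -79/6.
Eliminating q: (25/16)·(row 1) − 6·(row 2) gives (1299/16)·p = (25/16)·(-166) − 6·(-79/6) = -1443/8, so p = -962/433.
Then q = ((-79/6) − 6·(-962/433))/(25/16) = 136/1299.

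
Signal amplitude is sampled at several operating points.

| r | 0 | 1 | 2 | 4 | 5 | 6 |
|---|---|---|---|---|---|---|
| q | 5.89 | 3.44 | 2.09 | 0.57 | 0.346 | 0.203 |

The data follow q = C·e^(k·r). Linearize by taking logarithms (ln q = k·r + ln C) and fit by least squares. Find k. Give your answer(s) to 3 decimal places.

k = -0.571

Linearized form: ln q = k·r + ln C. From the 6 transformed points,
XᵀX = [[82.0000, 18.0000]; [18.0000, 6]], rhs = [-14.4126, 0.5279]ᵀ  (here Σr = 18.0000, Σ(r)² = 82.0000, Σln q = 0.5279, Σr·ln q = -14.4126).
Slope k = (n·Σr·ln q − Σr·Σln q)/(n·Σ(r)² − (Σr)²) = (6·-14.4126 − 18.0000·0.5279)/168.0000 = -0.57130; ln C = (Σln q − k·Σr)/n = 1.80187.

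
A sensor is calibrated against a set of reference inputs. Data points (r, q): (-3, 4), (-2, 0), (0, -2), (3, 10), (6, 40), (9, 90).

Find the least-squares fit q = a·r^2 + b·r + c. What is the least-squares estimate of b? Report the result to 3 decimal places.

b = 0.940

Entries of AᵀA: Σr^2·r^2 = 8035, Σr^2·r = 937, Σr^2 = 139, Σr·r = 139, Σr = 13, Σ1 = 6.
For Aᵀq: Σr^2·q = 8856, Σr·q = 1068, Σq = 142.
So AᵀA·[a, b, c]ᵀ = Aᵀq: [[8035, 937, 139]; [937, 139, 13]; [139, 13, 6]]·[a, b, c]ᵀ = [8856, 1068, 142]ᵀ.
Inverting the 3×3 Gram matrix, [a, b, c]ᵀ = [1907/1848, 1241/1320, -1753/770]ᵀ.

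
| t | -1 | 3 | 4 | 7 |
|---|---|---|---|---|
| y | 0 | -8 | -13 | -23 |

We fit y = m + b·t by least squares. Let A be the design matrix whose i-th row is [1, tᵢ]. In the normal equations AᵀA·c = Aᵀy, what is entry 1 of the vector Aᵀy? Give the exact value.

Entry 1 ↔ basis 1, so (Aᵀy)_{1} = Σᵢ yᵢ = (1)·(0) + (1)·(-8) + (1)·(-13) + (1)·(-23) = -44.

-44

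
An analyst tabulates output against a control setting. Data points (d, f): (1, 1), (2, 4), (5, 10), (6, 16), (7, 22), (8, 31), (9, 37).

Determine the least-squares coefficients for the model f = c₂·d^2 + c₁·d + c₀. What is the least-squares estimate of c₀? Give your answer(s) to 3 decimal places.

c₀ = 2.301

Entries of XᵀX: Σd^2·d^2 = 14996, Σd^2·d = 1934, Σd^2 = 260, Σd·d = 260, Σd = 38, Σ1 = 7.
For Xᵀf: Σd^2·f = 6902, Σd·f = 890, Σf = 121.
Normal equations: [[14996, 1934, 260]; [1934, 260, 38]; [260, 38, 7]]·[c₂, c₁, c₀]ᵀ = [6902, 890, 121]ᵀ.
Inverting the 3×3 Gram matrix, [c₂, c₁, c₀]ᵀ = [4372/7987, -7867/7987, 18379/7987]ᵀ.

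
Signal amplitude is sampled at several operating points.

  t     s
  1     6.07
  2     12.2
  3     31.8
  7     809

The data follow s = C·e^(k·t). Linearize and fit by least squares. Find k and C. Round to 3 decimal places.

Taking logs, ln s = k·t + ln C, so regress ln s on t.
Σt = 13.0000, Σ(t)² = 63.0000, Σln s = 14.4601, Σt·ln s = 64.0552.
Equations: 63.0000·k + 13.0000·ln C = 64.0552;  13.0000·k + 4·ln C = 14.4601.
Δ = 63.0000·4 − (13.0000)² = 83.0000; k = (64.0552·4 − 13.0000·14.4601)/83.0000 = 0.82217, ln C = (63.0000·14.4601 − 13.0000·64.0552)/83.0000 = 0.94296, so C = exp(0.94296) = 2.56758.

k = 0.822, C = 2.568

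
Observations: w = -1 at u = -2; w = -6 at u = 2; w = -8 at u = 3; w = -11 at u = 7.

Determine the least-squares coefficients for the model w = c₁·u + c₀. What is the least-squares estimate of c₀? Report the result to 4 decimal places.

c₀ = -3.6951

Compute the Gram sums: Σu·u = 66, Σu = 10, Σ1 = 4.
Right-hand side: Σu·w = -111, Σw = -26.
AᵀA·[c₁, c₀]ᵀ = Aᵀw becomes [[66, 10]; [10, 4]]·[c₁, c₀]ᵀ = [-111, -26]ᵀ.
Eliminating c₀: 4·(row 1) − 10·(row 2) gives 164·c₁ = 4·(-111) − 10·(-26) = -184, so c₁ = -46/41.
Then c₀ = ((-26) − 10·(-46/41))/4 = -303/82.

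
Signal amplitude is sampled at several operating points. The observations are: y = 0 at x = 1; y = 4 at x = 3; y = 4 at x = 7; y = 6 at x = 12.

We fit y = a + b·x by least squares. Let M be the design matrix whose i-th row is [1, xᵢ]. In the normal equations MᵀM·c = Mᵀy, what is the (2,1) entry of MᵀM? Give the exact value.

Row 2 ↔ basis x, column 1 ↔ basis 1, so (MᵀM)_{2,1} = Σᵢ x = (1)·(1) + (3)·(1) + (7)·(1) + (12)·(1) = 23.

23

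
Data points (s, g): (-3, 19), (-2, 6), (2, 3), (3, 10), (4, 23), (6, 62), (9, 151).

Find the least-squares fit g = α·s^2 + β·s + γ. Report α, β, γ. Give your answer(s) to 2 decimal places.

With design matrix M, MᵀM = [[8307, 1009, 159]; [1009, 159, 19]; [159, 19, 7]] and Mᵀg = [15128, 1790, 274]ᵀ.
Row-reducing yields α = 13122/6367, β = -400451/299249, γ = -1208273/299249.

α = 2.06, β = -1.34, γ = -4.04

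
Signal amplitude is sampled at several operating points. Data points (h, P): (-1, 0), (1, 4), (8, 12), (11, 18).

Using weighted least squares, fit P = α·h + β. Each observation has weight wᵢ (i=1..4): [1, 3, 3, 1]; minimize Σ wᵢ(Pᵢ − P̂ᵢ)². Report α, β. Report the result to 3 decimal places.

AᵀWA·[α, β]ᵀ = AᵀWP reads: 317·α + 37·β = 498;  37·α + 8·β = 66.
det = 317·8 − 37² = 1167.
α = (498·8 − 37·66)/1167 = 514/389; β = (317·66 − 37·498)/1167 = 832/389.

α = 1.321, β = 2.139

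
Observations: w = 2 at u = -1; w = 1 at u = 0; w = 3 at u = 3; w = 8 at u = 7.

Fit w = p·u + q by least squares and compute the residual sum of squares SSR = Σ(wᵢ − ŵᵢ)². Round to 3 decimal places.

SSR = 3.394

Forming XᵀX = [[59, 9]; [9, 4]] and Xᵀw = [63, 14]ᵀ gives XᵀX·[p, q]ᵀ = Xᵀw.
det = 59·4 − 9² = 155.
p = (63·4 − 9·14)/155 = 126/155; q = (59·14 − 9·63)/155 = 259/155.
Residuals: 177/155, -104/155, -172/155, 99/155; SSR = 526/155.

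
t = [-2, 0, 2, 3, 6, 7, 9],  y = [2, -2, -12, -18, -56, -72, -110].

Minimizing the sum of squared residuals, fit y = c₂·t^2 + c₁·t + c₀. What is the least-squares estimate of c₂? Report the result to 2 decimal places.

Compute the Gram sums: Σt^2·t^2 = 10371, Σt^2·t = 1315, Σt^2 = 183, Σt·t = 183, Σt = 25, Σ1 = 7.
And Σt^2·y = -14656, Σt·y = -1912, Σy = -268.
XᵀX·[c₂, c₁, c₀]ᵀ = Xᵀy becomes [[10371, 1315, 183]; [1315, 183, 25]; [183, 25, 7]]·[c₂, c₁, c₀]ᵀ = [-14656, -1912, -268]ᵀ.
Solving the 3×3 system (Gaussian elimination) gives c₂ = -149306/150641, c₁ = -481094/150641, c₀ = -145920/150641.

c₂ = -0.99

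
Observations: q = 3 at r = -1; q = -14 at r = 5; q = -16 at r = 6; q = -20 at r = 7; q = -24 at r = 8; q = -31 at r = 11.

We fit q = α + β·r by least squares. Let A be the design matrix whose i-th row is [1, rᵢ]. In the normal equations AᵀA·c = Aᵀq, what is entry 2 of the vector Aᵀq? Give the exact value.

-842

Entry 2 ↔ basis r, so (Aᵀq)_{2} = Σᵢ (r)·qᵢ = (-1)·(3) + (5)·(-14) + (6)·(-16) + (7)·(-20) + (8)·(-24) + (11)·(-31) = -842.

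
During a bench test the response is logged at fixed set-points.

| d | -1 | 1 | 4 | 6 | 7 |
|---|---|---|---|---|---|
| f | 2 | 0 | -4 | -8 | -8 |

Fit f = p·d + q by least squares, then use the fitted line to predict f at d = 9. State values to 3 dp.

The normal system XᵀX·[p, q]ᵀ = Xᵀf is [[103, 17]; [17, 5]]·[p, q]ᵀ = [-122, -18]ᵀ.
Eliminating q: 5·(row 1) − 17·(row 2) gives 226·p = 5·(-122) − 17·(-18) = -304, so p = -152/113.
Then q = ((-18) − 17·(-152/113))/5 = 110/113.
At d = 9: f̂ = (-152/113)·(9) + (110/113)·(1) = -1258/113.

f̂ = -11.133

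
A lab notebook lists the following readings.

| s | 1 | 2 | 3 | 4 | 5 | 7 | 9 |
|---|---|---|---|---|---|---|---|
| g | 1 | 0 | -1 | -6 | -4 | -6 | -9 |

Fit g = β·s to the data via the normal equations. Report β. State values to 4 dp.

From the data, Σs·s = 185.
And Σs·g = -169.
So MᵀM·[β]ᵀ = Mᵀg: [[185]]·[β]ᵀ = [-169]ᵀ.
Hence β = -169 / 185 ≈ -0.913514.

β = -0.9135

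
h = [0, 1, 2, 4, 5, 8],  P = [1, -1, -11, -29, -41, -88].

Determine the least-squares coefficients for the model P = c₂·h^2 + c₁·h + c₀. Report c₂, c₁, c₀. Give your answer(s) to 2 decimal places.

c₂ = -0.89, c₁ = -4.17, c₀ = 1.96

XᵀX·[c₂, c₁, c₀]ᵀ = XᵀP reads: 4994·c₂ + 710·c₁ + 110·c₀ = -7166;  710·c₂ + 110·c₁ + 20·c₀ = -1048;  110·c₂ + 20·c₁ + 6·c₀ = -169.
(Σh^2·h^2 = 4994, Σh^2·h = 710, Σh^2 = 110, Σh·h = 110, Σh = 20, Σ1 = 6, Σh^2·P = -7166, Σh·P = -1048, ΣP = -169.)
Inverting the 3×3 Gram matrix, [c₂, c₁, c₀]ᵀ = [-2959/3342, -69673/16710, 1094/557]ᵀ.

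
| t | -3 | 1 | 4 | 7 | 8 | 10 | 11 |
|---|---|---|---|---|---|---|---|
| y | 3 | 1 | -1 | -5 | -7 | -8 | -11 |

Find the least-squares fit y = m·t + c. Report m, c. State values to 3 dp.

Normal-equation sums: Σt·t = 360, Σt = 38, Σ1 = 7.
And Σt·y = -304, Σy = -28.
So AᵀA·[m, c]ᵀ = Aᵀy: [[360, 38]; [38, 7]]·[m, c]ᵀ = [-304, -28]ᵀ.
Eliminating c: 7·(row 1) − 38·(row 2) gives 1076·m = 7·(-304) − 38·(-28) = -1064, so m = -266/269.
Then c = ((-28) − 38·(-266/269))/7 = 368/269.

m = -0.989, c = 1.368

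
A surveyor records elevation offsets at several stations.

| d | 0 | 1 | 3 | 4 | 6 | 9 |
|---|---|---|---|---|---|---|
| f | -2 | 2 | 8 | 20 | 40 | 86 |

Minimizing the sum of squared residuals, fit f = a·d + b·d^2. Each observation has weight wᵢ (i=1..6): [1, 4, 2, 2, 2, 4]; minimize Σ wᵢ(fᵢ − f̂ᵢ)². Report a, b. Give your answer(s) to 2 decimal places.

a = 0.59, b = 1.00

Setting ∂/∂a … = 0 gives: 450·a + 3534·b = 3792;  3534·a + 29514·b = 31536.
(Σwᵢ·d·d = 450, Σwᵢ·d·d^2 = 3534, Σwᵢ·d^2·d^2 = 29514, Σwᵢ·d·f = 3792, Σwᵢ·d^2·f = 31536.)
Eliminating b: 29514·(row 1) − 3534·(row 2) gives 792144·a = 29514·3792 − 3534·31536 = 468864, so a = 3256/5501.
Then b = (31536 − 3534·(3256/5501))/29514 = 5488/5501.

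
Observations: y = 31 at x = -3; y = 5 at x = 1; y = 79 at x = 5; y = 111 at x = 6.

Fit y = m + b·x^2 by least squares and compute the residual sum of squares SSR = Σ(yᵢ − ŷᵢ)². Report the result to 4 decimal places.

Entries of AᵀA: Σ1 = 4, Σx^2 = 71, Σx^2·x^2 = 2003.
Right-hand side: Σy = 226, Σx^2·y = 6255.
So AᵀA·[m, b]ᵀ = Aᵀy: [[4, 71]; [71, 2003]]·[m, b]ᵀ = [226, 6255]ᵀ.
Eliminating b: 2003·(row 1) − 71·(row 2) gives 2971·m = 2003·226 − 71·6255 = 8573, so m = 8573/2971.
Then b = (6255 − 71·(8573/2971))/2003 = 8974/2971.
Residuals: 2762/2971, -2692/2971, 1786/2971, -1856/2971; SSR = 7240/2971.

SSR = 2.4369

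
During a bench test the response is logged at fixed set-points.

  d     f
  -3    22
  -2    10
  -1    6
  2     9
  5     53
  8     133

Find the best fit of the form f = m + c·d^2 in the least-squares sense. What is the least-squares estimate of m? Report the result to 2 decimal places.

The normal system AᵀA·[m, c]ᵀ = Aᵀf is [[6, 107]; [107, 4835]]·[m, c]ᵀ = [233, 10117]ᵀ.
Determinant 6·4835 − 107² = 17561.
m = (233·4835 − 107·10117)/17561 = 44036/17561; c = (6·10117 − 107·233)/17561 = 35771/17561.

m = 2.51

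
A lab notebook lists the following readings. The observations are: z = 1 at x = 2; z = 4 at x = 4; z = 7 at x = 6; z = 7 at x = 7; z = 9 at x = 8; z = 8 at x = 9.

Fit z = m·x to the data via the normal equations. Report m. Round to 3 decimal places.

Normal-equation sums: Σx·x = 250.
And Σx·z = 253.
Hence m = 253 / 250 ≈ 1.012.

m = 1.012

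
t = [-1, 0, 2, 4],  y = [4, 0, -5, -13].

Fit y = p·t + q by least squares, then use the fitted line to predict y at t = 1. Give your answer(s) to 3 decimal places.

ŷ = -2.678

MᵀM·[p, q]ᵀ = Mᵀy reads: 21·p + 5·q = -66;  5·p + 4·q = -14.
Determinant 21·4 − 5² = 59.
p = ((-66)·4 − 5·(-14))/59 = -194/59; q = (21·(-14) − 5·(-66))/59 = 36/59.
At t = 1: ŷ = (-194/59)·(1) + (36/59)·(1) = -158/59.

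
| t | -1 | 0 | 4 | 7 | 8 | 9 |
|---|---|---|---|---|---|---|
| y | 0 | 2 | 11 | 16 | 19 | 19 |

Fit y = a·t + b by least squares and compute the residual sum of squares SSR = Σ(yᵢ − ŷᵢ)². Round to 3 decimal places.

SSR = 2.808

Compute the Gram sums: Σt·t = 211, Σt = 27, Σ1 = 6.
And Σt·y = 479, Σy = 67.
det = 211·6 − 27² = 537.
a = (479·6 − 27·67)/537 = 355/179; b = (211·67 − 27·479)/537 = 1204/537.
Residuals: -139/537, -130/537, 443/537, -67/537, 479/537, -586/537; SSR = 1508/537.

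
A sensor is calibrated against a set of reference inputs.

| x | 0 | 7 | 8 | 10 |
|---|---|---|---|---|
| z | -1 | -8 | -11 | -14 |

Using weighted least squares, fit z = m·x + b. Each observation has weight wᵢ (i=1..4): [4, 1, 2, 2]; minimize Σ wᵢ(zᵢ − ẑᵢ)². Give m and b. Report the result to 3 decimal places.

m = -1.258, b = -0.880

Compute the Gram sums: Σwᵢ·x·x = 377, Σwᵢ·x = 43, Σwᵢ·1 = 9.
And Σwᵢ·x·z = -512, Σwᵢ·z = -62.
Determinant 377·9 − 43² = 1544.
m = ((-512)·9 − 43·(-62))/1544 = -971/772; b = (377·(-62) − 43·(-512))/1544 = -679/772.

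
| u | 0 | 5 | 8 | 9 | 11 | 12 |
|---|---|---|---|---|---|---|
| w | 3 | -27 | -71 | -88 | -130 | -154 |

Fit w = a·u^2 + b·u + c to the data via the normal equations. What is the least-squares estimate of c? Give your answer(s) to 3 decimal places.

From the data, Σu^2·u^2 = 46659, Σu^2·u = 4425, Σu^2 = 435, Σu·u = 435, Σu = 45, Σ1 = 6.
For Aᵀw: Σu^2·w = -50253, Σu·w = -4773, Σw = -467.
So AᵀA·[a, b, c]ᵀ = Aᵀw: [[46659, 4425, 435]; [4425, 435, 45]; [435, 45, 6]]·[a, b, c]ᵀ = [-50253, -4773, -467]ᵀ.
Solving the 3×3 system (Gaussian elimination) gives a = -8107/8196, b = -50699/40980, c = 2157/683.

c = 3.158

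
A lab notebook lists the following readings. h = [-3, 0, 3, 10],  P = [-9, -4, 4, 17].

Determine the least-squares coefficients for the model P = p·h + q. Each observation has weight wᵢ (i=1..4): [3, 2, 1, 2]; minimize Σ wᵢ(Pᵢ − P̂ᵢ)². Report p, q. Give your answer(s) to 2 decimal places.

Compute the Gram sums: Σwᵢ·h·h = 236, Σwᵢ·h = 14, Σwᵢ·1 = 8.
And Σwᵢ·h·P = 433, Σwᵢ·P = 3.
Determinant 236·8 − 14² = 1692.
p = (433·8 − 14·3)/1692 = 1711/846; q = (236·3 − 14·433)/1692 = -2677/846.

p = 2.02, q = -3.16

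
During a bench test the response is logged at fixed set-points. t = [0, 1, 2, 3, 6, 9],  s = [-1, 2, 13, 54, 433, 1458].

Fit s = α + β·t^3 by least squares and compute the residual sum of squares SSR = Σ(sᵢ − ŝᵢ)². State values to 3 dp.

SSR = 8.387

Entries of MᵀM: Σ1 = 6, Σt^3 = 981, Σt^3·t^3 = 578891.
For Mᵀs: Σs = 1959, Σt^3·s = 1157974.
So MᵀM·[α, β]ᵀ = Mᵀs: [[6, 981]; [981, 578891]]·[α, β]ᵀ = [1959, 1157974]ᵀ.
Eliminating β: 578891·(row 1) − 981·(row 2) gives 2510985·α = 578891·1959 − 981·1157974 = -1925025, so α = -128335/167399.
Then β = (1157974 − 981·(-128335/167399))/578891 = 335071/167399.
Residuals: -39064/167399, 128062/167399, -376046/167399, 120964/167399, 236766/167399, -70682/167399; SSR = 1403968/167399.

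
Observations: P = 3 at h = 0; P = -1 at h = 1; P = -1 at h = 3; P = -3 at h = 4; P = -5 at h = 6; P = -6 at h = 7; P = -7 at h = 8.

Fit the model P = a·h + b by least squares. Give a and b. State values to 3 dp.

a = -1.115, b = 1.760

With design matrix M, MᵀM = [[175, 29]; [29, 7]] and MᵀP = [-144, -20]ᵀ.
Determinant 175·7 − 29² = 384.
a = ((-144)·7 − 29·(-20))/384 = -107/96; b = (175·(-20) − 29·(-144))/384 = 169/96.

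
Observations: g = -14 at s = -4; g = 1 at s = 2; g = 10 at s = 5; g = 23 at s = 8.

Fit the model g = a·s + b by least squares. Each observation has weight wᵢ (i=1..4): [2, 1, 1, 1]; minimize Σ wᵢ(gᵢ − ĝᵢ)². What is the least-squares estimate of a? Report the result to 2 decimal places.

The normal equations are: 125·a + 7·b = 348;  7·a + 5·b = 6.
(Σwᵢ·s·s = 125, Σwᵢ·s = 7, Σwᵢ·1 = 5, Σwᵢ·s·g = 348, Σwᵢ·g = 6.)
Δ = 125·5 − 7² = 576.
a = (348·5 − 7·6)/576 = 283/96; b = (125·6 − 7·348)/576 = -281/96.

a = 2.95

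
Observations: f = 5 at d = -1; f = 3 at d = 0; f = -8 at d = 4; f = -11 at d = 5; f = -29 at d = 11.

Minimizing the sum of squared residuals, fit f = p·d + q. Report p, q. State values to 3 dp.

p = -2.852, q = 2.839

MᵀM·[p, q]ᵀ = Mᵀf reads: 163·p + 19·q = -411;  19·p + 5·q = -40.
(Σd·d = 163, Σd = 19, Σ1 = 5, Σd·f = -411, Σf = -40.)
Determinant 163·5 − 19² = 454.
p = ((-411)·5 − 19·(-40))/454 = -1295/454; q = (163·(-40) − 19·(-411))/454 = 1289/454.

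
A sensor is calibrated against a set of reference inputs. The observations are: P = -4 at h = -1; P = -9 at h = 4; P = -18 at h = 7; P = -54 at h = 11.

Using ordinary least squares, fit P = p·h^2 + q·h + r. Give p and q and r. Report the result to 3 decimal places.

p = -0.517, q = 1.104, r = -2.875

The normal system MᵀM·[p, q, r]ᵀ = MᵀP is [[17299, 1737, 187]; [1737, 187, 21]; [187, 21, 4]]·[p, q, r]ᵀ = [-7564, -752, -85]ᵀ.
Inverting the 3×3 Gram matrix, [p, q, r]ᵀ = [-7439/14388, 5295/4796, -10342/3597]ᵀ.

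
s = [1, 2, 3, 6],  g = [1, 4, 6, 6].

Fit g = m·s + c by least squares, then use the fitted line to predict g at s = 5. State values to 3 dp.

AᵀA·[m, c]ᵀ = Aᵀg reads: 50·m + 12·c = 63;  12·m + 4·c = 17.
(Σs·s = 50, Σs = 12, Σ1 = 4, Σs·g = 63, Σg = 17.)
Δ = 50·4 − 12² = 56.
m = (63·4 − 12·17)/56 = 6/7; c = (50·17 − 12·63)/56 = 47/28.
At s = 5: ĝ = (6/7)·(5) + (47/28)·(1) = 167/28.

ĝ = 5.964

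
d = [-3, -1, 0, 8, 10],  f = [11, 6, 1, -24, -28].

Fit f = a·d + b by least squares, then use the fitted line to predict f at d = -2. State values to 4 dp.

Forming AᵀA = [[174, 14]; [14, 5]] and Aᵀf = [-511, -34]ᵀ gives AᵀA·[a, b]ᵀ = Aᵀf.
Eliminating b: 5·(row 1) − 14·(row 2) gives 674·a = 5·(-511) − 14·(-34) = -2079, so a = -2079/674.
Then b = ((-34) − 14·(-2079/674))/5 = 619/337.
At d = -2: f̂ = (-2079/674)·(-2) + (619/337)·(1) = 2698/337.

f̂ = 8.0059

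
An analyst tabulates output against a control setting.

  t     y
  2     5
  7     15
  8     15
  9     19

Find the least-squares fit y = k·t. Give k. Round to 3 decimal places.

From the data, Σt·t = 198.
Right-hand side: Σt·y = 406.
Normal equations: [[198]]·[k]ᵀ = [406]ᵀ.
Hence k = 406 / 198 ≈ 2.05051.

k = 2.051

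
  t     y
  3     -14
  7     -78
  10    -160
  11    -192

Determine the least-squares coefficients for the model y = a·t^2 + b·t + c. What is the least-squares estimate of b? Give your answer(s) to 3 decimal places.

With design matrix A, AᵀA = [[27123, 2701, 279]; [2701, 279, 31]; [279, 31, 4]] and Aᵀy = [-43180, -4300, -444]ᵀ.
Inverting the 3×3 Gram matrix, [a, b, c]ᵀ = [-1039/668, -1813/3340, 2831/1670]ᵀ.

b = -0.543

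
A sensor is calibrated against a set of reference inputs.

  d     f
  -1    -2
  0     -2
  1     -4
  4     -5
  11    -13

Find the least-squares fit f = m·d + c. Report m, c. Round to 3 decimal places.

MᵀM·[m, c]ᵀ = Mᵀf reads: 139·m + 15·c = -165;  15·m + 5·c = -26.
Δ = 139·5 − 15² = 470.
m = ((-165)·5 − 15·(-26))/470 = -87/94; c = (139·(-26) − 15·(-165))/470 = -1139/470.

m = -0.926, c = -2.423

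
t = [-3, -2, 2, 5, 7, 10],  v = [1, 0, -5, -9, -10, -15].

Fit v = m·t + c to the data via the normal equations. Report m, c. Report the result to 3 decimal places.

Compute the Gram sums: Σt·t = 191, Σt = 19, Σ1 = 6.
Moment sums: Σt·v = -278, Σv = -38.
MᵀM·[m, c]ᵀ = Mᵀv becomes [[191, 19]; [19, 6]]·[m, c]ᵀ = [-278, -38]ᵀ.
Eliminating c: 6·(row 1) − 19·(row 2) gives 785·m = 6·(-278) − 19·(-38) = -946, so m = -946/785.
Then c = ((-38) − 19·(-946/785))/6 = -1976/785.

m = -1.205, c = -2.517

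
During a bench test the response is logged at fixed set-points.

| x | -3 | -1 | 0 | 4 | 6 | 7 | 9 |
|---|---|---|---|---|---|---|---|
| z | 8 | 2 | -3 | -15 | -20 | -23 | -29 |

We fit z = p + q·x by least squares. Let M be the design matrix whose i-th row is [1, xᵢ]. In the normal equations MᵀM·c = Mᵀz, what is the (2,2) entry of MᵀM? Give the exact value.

192

Row 2 ↔ basis x, column 2 ↔ basis x, so (MᵀM)_{2,2} = Σᵢ (x)·(x) = (-3)·(-3) + (-1)·(-1) + (0)·(0) + (4)·(4) + (6)·(6) + (7)·(7) + (9)·(9) = 192.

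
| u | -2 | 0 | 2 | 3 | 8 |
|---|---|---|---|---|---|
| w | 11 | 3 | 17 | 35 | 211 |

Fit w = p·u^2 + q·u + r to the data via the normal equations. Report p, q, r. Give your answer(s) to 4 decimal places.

p = 3.0564, q = 1.6345, r = 2.2899

Entries of AᵀA: Σu^2·u^2 = 4209, Σu^2·u = 539, Σu^2 = 81, Σu·u = 81, Σu = 11, Σ1 = 5.
For Aᵀw: Σu^2·w = 13931, Σu·w = 1805, Σw = 277.
Normal equations: [[4209, 539, 81]; [539, 81, 11]; [81, 11, 5]]·[p, q, r]ᵀ = [13931, 1805, 277]ᵀ.
Solving the 3×3 system (Gaussian elimination) gives p = 16410/5369, q = 17551/10738, r = 24589/10738.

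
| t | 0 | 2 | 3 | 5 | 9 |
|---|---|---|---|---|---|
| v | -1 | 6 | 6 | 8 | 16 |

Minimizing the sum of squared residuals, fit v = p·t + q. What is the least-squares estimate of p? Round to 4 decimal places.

p = 1.7308

Entries of MᵀM: Σt·t = 119, Σt = 19, Σ1 = 5.
Moment sums: Σt·v = 214, Σv = 35.
So MᵀM·[p, q]ᵀ = Mᵀv: [[119, 19]; [19, 5]]·[p, q]ᵀ = [214, 35]ᵀ.
Eliminating q: 5·(row 1) − 19·(row 2) gives 234·p = 5·214 − 19·35 = 405, so p = 45/26.
Then q = (35 − 19·(45/26))/5 = 11/26.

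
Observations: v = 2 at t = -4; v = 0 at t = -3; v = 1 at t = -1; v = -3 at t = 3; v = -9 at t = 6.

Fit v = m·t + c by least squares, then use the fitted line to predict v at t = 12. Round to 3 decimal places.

The normal equations are: 71·m + 1·c = -72;  1·m + 5·c = -9.
(Σt·t = 71, Σt = 1, Σ1 = 5, Σt·v = -72, Σv = -9.)
Δ = 71·5 − 1² = 354.
m = ((-72)·5 − 1·(-9))/354 = -117/118; c = (71·(-9) − 1·(-72))/354 = -189/118.
At t = 12: v̂ = (-117/118)·(12) + (-189/118)·(1) = -27/2.

v̂ = -13.500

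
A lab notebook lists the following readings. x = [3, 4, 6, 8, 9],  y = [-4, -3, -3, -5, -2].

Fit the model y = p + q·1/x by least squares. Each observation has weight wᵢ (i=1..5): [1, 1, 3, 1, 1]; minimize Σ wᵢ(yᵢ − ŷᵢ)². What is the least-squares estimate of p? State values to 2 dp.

p = -2.79

Setting ∂/∂p … = 0 gives: 7·p + (95/72)·q = -23;  (95/72)·p + (1477/5184)·q = -319/72.
Eliminating q: (1477/5184)·(row 1) − (95/72)·(row 2) gives (73/288)·p = (1477/5184)·(-23) − (95/72)·(-319/72) = -611/864, so p = -611/219.
Then q = ((-319/72) − (95/72)·(-611/219))/(1477/5184) = -192/73.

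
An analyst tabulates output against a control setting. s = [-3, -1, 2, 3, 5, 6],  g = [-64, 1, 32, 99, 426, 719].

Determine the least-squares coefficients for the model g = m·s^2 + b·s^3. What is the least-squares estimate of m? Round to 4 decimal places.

Sums needed: Σs^2·s^2 = 2100, Σs^2·s^3 = 10932, Σs^3·s^3 = 63804.
And Σs^2·g = 36978, Σs^3·g = 213210.
Δ = 2100·63804 − 10932² = 14479776.
m = (36978·63804 − 10932·213210)/14479776 = 198143/100554; b = (2100·213210 − 10932·36978)/14479776 = 151033/50277.

m = 1.9705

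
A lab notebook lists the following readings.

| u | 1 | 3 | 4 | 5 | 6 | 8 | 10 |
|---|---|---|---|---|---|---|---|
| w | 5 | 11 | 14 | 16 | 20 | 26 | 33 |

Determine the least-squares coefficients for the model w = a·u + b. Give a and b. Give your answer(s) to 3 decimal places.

Normal-equation sums: Σu·u = 251, Σu = 37, Σ1 = 7.
For Xᵀw: Σu·w = 832, Σw = 125.
XᵀX·[a, b]ᵀ = Xᵀw becomes [[251, 37]; [37, 7]]·[a, b]ᵀ = [832, 125]ᵀ.
Eliminating b: 7·(row 1) − 37·(row 2) gives 388·a = 7·832 − 37·125 = 1199, so a = 1199/388.
Then b = (125 − 37·(1199/388))/7 = 591/388.

a = 3.090, b = 1.523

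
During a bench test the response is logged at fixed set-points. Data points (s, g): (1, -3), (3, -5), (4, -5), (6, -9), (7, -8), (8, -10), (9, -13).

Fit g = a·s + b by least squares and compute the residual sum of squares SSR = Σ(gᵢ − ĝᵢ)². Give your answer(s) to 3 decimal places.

Sums needed: Σs·s = 256, Σs = 38, Σ1 = 7.
Right-hand side: Σs·g = -345, Σg = -53.
So XᵀX·[a, b]ᵀ = Xᵀg: [[256, 38]; [38, 7]]·[a, b]ᵀ = [-345, -53]ᵀ.
Determinant 256·7 − 38² = 348.
a = ((-345)·7 − 38·(-53))/348 = -401/348; b = (256·(-53) − 38·(-345))/348 = -229/174.
Residuals: -185/348, -79/348, 161/174, -67/87, 481/348, 31/58, -457/348; SSR = 1985/348.

SSR = 5.704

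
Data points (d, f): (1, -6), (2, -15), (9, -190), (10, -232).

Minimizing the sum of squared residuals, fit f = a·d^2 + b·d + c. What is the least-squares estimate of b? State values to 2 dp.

b = -2.38

Forming MᵀM = [[16578, 1738, 186]; [1738, 186, 22]; [186, 22, 4]] and Mᵀf = [-38656, -4066, -443]ᵀ gives MᵀM·[a, b, c]ᵀ = Mᵀf.
Solving the 3×3 system (Gaussian elimination) gives a = -33/16, b = -2477/1040, c = -907/520.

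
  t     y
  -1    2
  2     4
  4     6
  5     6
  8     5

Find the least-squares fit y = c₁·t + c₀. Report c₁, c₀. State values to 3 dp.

Normal-equation sums: Σt·t = 110, Σt = 18, Σ1 = 5.
Right-hand side: Σt·y = 100, Σy = 23.
So XᵀX·[c₁, c₀]ᵀ = Xᵀy: [[110, 18]; [18, 5]]·[c₁, c₀]ᵀ = [100, 23]ᵀ.
Eliminating c₀: 5·(row 1) − 18·(row 2) gives 226·c₁ = 5·100 − 18·23 = 86, so c₁ = 43/113.
Then c₀ = (23 − 18·(43/113))/5 = 365/113.

c₁ = 0.381, c₀ = 3.230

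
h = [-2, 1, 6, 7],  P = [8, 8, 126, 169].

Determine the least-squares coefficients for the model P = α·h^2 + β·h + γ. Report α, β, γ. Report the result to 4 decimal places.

Setting ∂/∂α … = 0 gives: 3714·α + 552·β + 90·γ = 12857;  552·α + 90·β + 12·γ = 1931;  90·α + 12·β + 4·γ = 311.
Row-reducing yields α = 11659/3894, β = 11081/3894, γ = 1198/649.

α = 2.9941, β = 2.8457, γ = 1.8459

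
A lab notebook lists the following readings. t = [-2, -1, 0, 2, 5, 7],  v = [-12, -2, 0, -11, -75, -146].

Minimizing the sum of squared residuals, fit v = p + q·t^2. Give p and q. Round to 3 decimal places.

Setting ∂/∂p … = 0 gives: 6·p + 83·q = -246;  83·p + 3059·q = -9123.
Eliminating q: 3059·(row 1) − 83·(row 2) gives 11465·p = 3059·(-246) − 83·(-9123) = 4695, so p = 939/2293.
Then q = ((-9123) − 83·(939/2293))/3059 = -6864/2293.

p = 0.410, q = -2.993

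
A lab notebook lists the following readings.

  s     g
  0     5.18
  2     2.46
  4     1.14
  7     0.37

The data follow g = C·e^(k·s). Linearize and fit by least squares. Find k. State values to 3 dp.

Let Y = ln g. Fitting Y = k·s + ln C by least squares:
Sums: Σs = 13.0000, Σ(s)² = 69.0000, Σln g = 1.6817, Σs·ln g = -4.6353.
Normal system: [[69.0000, 13.0000]; [13.0000, 4]]·[k, ln C]ᵀ = [-4.6353, 1.6817]ᵀ.
Solving (det = 107.0000): k = -0.37761, ln C = 1.64766.

k = -0.378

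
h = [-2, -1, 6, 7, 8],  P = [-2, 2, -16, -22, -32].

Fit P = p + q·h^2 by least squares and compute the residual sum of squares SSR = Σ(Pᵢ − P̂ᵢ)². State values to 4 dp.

SSR = 6.5872

The normal system AᵀA·[p, q]ᵀ = AᵀP is [[5, 154]; [154, 7810]]·[p, q]ᵀ = [-70, -3708]ᵀ.
Eliminating q: 7810·(row 1) − 154·(row 2) gives 15334·p = 7810·(-70) − 154·(-3708) = 24332, so p = 1106/697.
Then q = ((-3708) − 154·(1106/697))/7810 = -3880/7667.
Residuals: -11980/7667, 7048/7667, 4842/7667, 9280/7667, -9190/7667; SSR = 50504/7667.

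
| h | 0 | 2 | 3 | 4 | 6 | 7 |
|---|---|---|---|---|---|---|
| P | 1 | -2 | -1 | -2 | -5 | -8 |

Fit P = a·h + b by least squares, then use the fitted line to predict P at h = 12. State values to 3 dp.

P̂ = -12.500

With design matrix A, AᵀA = [[114, 22]; [22, 6]] and AᵀP = [-101, -17]ᵀ.
Eliminating b: 6·(row 1) − 22·(row 2) gives 200·a = 6·(-101) − 22·(-17) = -232, so a = -29/25.
Then b = ((-17) − 22·(-29/25))/6 = 71/50.
At h = 12: P̂ = (-29/25)·(12) + (71/50)·(1) = -25/2.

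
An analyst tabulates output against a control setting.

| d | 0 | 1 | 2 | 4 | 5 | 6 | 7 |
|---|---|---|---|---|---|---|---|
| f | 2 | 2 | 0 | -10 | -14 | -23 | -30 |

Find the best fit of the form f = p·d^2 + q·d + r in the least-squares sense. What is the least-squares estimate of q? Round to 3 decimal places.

q = -0.389

Sums needed: Σd^2·d^2 = 4595, Σd^2·d = 757, Σd^2 = 131, Σd·d = 131, Σd = 25, Σ1 = 7.
Right-hand side: Σd^2·f = -2806, Σd·f = -456, Σf = -73.
AᵀA·[p, q, r]ᵀ = Aᵀf becomes [[4595, 757, 131]; [757, 131, 25]; [131, 25, 7]]·[p, q, r]ᵀ = [-2806, -456, -73]ᵀ.
Inverting the 3×3 Gram matrix, [p, q, r]ᵀ = [-6295/10164, -359/924, 617/242]ᵀ.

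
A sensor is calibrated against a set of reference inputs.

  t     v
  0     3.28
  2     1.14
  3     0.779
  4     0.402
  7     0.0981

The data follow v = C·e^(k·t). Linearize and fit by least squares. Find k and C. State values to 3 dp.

k = -0.502, C = 3.236

Linearized form: ln v = k·t + ln C. From the 5 transformed points,
XᵀX = [[78.0000, 16.0000]; [16.0000, 5]], rhs = [-20.3848, -2.1639]ᵀ  (here Σt = 16.0000, Σ(t)² = 78.0000, Σln v = -2.1639, Σt·ln v = -20.3848).
Δ = 78.0000·5 − (16.0000)² = 134.0000; k = (-20.3848·5 − 16.0000·-2.1639)/134.0000 = -0.50224, ln C = (78.0000·-2.1639 − 16.0000·-20.3848)/134.0000 = 1.17439, so C = exp(1.17439) = 3.23618.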